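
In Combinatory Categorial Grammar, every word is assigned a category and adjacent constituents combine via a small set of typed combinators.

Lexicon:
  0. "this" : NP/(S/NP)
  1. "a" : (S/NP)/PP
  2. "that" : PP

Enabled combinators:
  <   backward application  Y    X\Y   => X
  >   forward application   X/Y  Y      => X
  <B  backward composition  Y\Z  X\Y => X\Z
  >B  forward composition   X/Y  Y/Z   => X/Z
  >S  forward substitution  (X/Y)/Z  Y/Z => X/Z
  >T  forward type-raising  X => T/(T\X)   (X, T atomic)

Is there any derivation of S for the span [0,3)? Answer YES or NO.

NP/(S/NP) (S/NP)/PP PP
CKY chart[0,3] = {N/(N\NP), NP, NP/(NP\NP), NP/(PP\PP), PP/(PP\NP), S/(S\NP)}; S ∉ chart

NO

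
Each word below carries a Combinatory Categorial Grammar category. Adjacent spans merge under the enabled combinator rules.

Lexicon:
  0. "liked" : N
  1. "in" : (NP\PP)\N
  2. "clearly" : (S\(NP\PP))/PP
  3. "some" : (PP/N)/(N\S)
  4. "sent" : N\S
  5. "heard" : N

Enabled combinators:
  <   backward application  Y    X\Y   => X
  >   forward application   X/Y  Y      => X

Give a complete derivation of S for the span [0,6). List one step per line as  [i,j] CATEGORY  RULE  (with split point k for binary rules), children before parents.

[0,1] N  lex  "liked"
[1,2] (NP\PP)\N  lex  "in"
[0,2] NP\PP  <  k=1
[2,3] (S\(NP\PP))/PP  lex  "clearly"
[3,4] (PP/N)/(N\S)  lex  "some"
[4,5] N\S  lex  "sent"
[3,5] PP/N  >  k=4
[5,6] N  lex  "heard"
[3,6] PP  >  k=5
[2,6] S\(NP\PP)  >  k=3
[0,6] S  <  k=2

[0,6] S   <
  [0,2] NP\PP   <
    [0,1] "liked" : N
    [1,2] "in" : (NP\PP)\N
  [2,6] S\(NP\PP)   >
    [2,3] "clearly" : (S\(NP\PP))/PP
    [3,6] PP   >
      [3,5] PP/N   >
        [3,4] "some" : (PP/N)/(N\S)
        [4,5] "sent" : N\S
      [5,6] "heard" : N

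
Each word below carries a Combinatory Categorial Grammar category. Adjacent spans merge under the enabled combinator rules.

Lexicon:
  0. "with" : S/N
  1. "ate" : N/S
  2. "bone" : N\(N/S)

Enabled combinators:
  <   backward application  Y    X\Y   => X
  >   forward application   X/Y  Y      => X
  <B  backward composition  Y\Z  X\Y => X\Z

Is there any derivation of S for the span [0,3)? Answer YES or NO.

[0,3] S   >
  [0,1] "with" : S/N
  [1,3] N   <
    [1,2] "ate" : N/S
    [2,3] "bone" : N\(N/S)

YES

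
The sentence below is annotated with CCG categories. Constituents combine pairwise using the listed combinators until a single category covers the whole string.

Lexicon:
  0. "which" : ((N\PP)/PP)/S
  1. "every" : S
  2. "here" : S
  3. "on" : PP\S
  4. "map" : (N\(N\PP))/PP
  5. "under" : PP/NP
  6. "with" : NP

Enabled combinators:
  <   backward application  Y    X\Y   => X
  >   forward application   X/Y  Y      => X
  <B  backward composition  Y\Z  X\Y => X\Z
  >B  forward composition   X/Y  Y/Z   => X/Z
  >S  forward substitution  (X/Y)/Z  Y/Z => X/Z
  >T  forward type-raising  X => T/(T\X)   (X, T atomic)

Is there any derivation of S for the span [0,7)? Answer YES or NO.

((N\PP)/PP)/S S S PP\S (N\(N\PP))/PP PP/NP NP
CKY chart[0,7] = {N, N/(N\N), NP/(NP\N), PP/(PP\N), S/(S\N)}; S ∉ chart

NO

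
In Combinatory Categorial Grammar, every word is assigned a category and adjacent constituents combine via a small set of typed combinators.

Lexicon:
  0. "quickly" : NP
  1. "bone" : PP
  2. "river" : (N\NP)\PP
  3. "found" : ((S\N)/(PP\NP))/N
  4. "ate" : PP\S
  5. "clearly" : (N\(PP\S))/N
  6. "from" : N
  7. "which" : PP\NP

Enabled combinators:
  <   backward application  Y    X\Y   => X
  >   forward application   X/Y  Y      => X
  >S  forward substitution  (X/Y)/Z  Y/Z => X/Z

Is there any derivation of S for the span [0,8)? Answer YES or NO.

YES

[0,8] S   <
  [0,3] N   <
    [0,1] "quickly" : NP
    [1,3] N\NP   <
      [1,2] "bone" : PP
      [2,3] "river" : (N\NP)\PP
  [3,8] S\N   >
    [3,7] (S\N)/(PP\NP)   >
      [3,4] "found" : ((S\N)/(PP\NP))/N
      [4,7] N   <
        [4,5] "ate" : PP\S
        [5,7] N\(PP\S)   >
          [5,6] "clearly" : (N\(PP\S))/N
          [6,7] "from" : N
    [7,8] "which" : PP\NP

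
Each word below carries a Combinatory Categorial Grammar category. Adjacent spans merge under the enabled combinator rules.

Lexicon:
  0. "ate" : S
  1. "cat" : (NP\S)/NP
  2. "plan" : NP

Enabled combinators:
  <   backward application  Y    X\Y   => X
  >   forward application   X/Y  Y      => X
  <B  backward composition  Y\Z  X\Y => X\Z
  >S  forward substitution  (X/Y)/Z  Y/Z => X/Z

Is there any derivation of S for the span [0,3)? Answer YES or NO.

S (NP\S)/NP NP
CKY chart[0,3] = {NP}; S ∉ chart

NO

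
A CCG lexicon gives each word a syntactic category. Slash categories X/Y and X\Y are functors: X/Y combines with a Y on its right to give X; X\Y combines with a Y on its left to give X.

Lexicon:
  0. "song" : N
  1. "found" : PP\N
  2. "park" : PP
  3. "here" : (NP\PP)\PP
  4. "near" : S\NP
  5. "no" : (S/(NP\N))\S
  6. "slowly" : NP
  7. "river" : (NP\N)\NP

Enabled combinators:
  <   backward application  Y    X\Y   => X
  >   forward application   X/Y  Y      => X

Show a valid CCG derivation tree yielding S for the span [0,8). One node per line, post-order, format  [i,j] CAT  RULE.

[0,1] N  lex  "song"
[1,2] PP\N  lex  "found"
[0,2] PP  <  k=1
[2,3] PP  lex  "park"
[3,4] (NP\PP)\PP  lex  "here"
[2,4] NP\PP  <  k=3
[0,4] NP  <  k=2
[4,5] S\NP  lex  "near"
[0,5] S  <  k=4
[5,6] (S/(NP\N))\S  lex  "no"
[0,6] S/(NP\N)  <  k=5
[6,7] NP  lex  "slowly"
[7,8] (NP\N)\NP  lex  "river"
[6,8] NP\N  <  k=7
[0,8] S  >  k=6

[0,8] S   >
  [0,6] S/(NP\N)   <
    [0,5] S   <
      [0,4] NP   <
        [0,2] PP   <
          [0,1] "song" : N
          [1,2] "found" : PP\N
        [2,4] NP\PP   <
          [2,3] "park" : PP
          [3,4] "here" : (NP\PP)\PP
      [4,5] "near" : S\NP
    [5,6] "no" : (S/(NP\N))\S
  [6,8] NP\N   <
    [6,7] "slowly" : NP
    [7,8] "river" : (NP\N)\NP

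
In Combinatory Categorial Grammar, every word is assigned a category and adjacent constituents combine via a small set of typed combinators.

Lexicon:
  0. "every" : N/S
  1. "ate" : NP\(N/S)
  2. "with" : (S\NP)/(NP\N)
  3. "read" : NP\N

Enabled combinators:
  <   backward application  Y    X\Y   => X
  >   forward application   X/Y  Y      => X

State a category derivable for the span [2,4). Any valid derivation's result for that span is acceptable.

[0,4] S   <
  [0,2] NP   <
    [0,1] "every" : N/S
    [1,2] "ate" : NP\(N/S)
  [2,4] S\NP   >
    [2,3] "with" : (S\NP)/(NP\N)
    [3,4] "read" : NP\N

S\NP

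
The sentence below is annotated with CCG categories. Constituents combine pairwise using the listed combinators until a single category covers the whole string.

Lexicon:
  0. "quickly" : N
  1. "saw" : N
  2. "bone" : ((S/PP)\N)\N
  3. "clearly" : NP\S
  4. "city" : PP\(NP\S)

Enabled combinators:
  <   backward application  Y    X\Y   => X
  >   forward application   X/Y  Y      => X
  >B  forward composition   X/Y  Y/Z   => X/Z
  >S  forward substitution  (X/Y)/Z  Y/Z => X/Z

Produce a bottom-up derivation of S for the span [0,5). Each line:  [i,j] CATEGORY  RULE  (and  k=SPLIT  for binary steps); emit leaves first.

[0,5] S   >
  [0,3] S/PP   <
    [0,1] "quickly" : N
    [1,3] (S/PP)\N   <
      [1,2] "saw" : N
      [2,3] "bone" : ((S/PP)\N)\N
  [3,5] PP   <
    [3,4] "clearly" : NP\S
    [4,5] "city" : PP\(NP\S)

[0,1] N  lex  "quickly"
[1,2] N  lex  "saw"
[2,3] ((S/PP)\N)\N  lex  "bone"
[1,3] (S/PP)\N  <  k=2
[0,3] S/PP  <  k=1
[3,4] NP\S  lex  "clearly"
[4,5] PP\(NP\S)  lex  "city"
[3,5] PP  <  k=4
[0,5] S  >  k=3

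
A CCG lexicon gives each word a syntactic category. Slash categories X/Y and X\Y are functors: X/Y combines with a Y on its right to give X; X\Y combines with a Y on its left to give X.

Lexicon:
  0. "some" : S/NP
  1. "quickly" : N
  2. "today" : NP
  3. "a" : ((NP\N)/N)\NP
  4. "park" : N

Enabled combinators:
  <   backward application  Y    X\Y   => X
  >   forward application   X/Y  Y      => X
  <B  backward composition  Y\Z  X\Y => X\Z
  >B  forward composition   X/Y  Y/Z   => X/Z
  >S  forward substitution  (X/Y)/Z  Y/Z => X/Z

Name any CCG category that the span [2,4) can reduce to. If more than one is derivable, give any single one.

(NP\N)/N

[0,5] S   >
  [0,1] "some" : S/NP
  [1,5] NP   <
    [1,2] "quickly" : N
    [2,5] NP\N   >
      [2,4] (NP\N)/N   <
        [2,3] "today" : NP
        [3,4] "a" : ((NP\N)/N)\NP
      [4,5] "park" : N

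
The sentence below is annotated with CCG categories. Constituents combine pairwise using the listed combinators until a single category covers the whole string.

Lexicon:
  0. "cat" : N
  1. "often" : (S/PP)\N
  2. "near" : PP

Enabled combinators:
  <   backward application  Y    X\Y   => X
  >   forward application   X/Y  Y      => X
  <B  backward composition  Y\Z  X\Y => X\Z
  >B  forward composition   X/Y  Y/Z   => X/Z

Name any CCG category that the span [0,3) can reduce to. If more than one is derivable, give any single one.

[0,3] S   >
  [0,2] S/PP   <
    [0,1] "cat" : N
    [1,2] "often" : (S/PP)\N
  [2,3] "near" : PP

S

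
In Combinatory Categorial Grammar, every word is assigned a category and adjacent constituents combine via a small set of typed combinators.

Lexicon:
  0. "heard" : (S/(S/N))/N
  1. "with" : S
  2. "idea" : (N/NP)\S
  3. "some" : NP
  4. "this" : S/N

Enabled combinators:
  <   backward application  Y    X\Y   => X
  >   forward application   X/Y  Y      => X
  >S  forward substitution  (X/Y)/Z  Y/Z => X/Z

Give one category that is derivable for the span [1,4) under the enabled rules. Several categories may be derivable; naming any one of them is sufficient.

N

[0,5] S   >
  [0,4] S/(S/N)   >
    [0,1] "heard" : (S/(S/N))/N
    [1,4] N   >
      [1,3] N/NP   <
        [1,2] "with" : S
        [2,3] "idea" : (N/NP)\S
      [3,4] "some" : NP
  [4,5] "this" : S/N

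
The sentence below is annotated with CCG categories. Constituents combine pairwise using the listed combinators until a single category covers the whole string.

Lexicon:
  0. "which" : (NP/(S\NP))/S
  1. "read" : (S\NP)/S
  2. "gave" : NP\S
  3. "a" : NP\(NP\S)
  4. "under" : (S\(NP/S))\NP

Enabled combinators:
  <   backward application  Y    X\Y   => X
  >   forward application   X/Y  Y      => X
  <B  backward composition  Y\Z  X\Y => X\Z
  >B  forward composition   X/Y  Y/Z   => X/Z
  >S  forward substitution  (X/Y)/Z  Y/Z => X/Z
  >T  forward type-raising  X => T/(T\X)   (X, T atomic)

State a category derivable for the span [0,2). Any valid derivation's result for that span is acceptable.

[0,5] S   <
  [0,2] NP/S   >S
    [0,1] "which" : (NP/(S\NP))/S
    [1,2] "read" : (S\NP)/S
  [2,5] S\(NP/S)   <
    [2,4] NP   <
      [2,3] "gave" : NP\S
      [3,4] "a" : NP\(NP\S)
    [4,5] "under" : (S\(NP/S))\NP

NP/S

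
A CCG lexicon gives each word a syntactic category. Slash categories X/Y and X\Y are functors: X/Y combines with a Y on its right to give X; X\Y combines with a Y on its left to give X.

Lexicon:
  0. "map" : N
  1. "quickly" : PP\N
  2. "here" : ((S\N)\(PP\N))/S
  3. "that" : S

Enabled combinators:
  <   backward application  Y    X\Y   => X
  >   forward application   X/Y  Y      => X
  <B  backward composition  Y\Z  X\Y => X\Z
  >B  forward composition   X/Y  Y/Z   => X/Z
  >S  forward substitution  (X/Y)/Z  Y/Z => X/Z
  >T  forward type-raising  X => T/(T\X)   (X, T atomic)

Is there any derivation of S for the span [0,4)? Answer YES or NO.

YES

[0,4] S   <
  [0,1] "map" : N
  [1,4] S\N   <
    [1,2] "quickly" : PP\N
    [2,4] (S\N)\(PP\N)   >
      [2,3] "here" : ((S\N)\(PP\N))/S
      [3,4] "that" : S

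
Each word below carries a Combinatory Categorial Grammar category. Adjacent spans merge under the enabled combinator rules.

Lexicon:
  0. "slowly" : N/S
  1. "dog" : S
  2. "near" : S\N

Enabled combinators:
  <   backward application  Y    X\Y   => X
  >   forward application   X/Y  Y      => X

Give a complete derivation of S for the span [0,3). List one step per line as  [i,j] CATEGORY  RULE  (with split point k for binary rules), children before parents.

[0,1] N/S  lex  "slowly"
[1,2] S  lex  "dog"
[0,2] N  >  k=1
[2,3] S\N  lex  "near"
[0,3] S  <  k=2

[0,3] S   <
  [0,2] N   >
    [0,1] "slowly" : N/S
    [1,2] "dog" : S
  [2,3] "near" : S\N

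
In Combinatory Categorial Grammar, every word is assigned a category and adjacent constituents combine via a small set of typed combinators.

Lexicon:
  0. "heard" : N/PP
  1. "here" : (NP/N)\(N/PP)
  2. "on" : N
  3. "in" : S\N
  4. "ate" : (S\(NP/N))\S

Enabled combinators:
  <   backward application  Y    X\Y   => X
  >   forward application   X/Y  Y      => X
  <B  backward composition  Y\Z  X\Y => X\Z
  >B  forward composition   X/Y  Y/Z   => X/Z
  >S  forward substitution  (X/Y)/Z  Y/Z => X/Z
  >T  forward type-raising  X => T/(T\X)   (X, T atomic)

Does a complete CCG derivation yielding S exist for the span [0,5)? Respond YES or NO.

YES

[0,5] S   <
  [0,2] NP/N   <
    [0,1] "heard" : N/PP
    [1,2] "here" : (NP/N)\(N/PP)
  [2,5] S\(NP/N)   <
    [2,4] S   <
      [2,3] "on" : N
      [3,4] "in" : S\N
    [4,5] "ate" : (S\(NP/N))\S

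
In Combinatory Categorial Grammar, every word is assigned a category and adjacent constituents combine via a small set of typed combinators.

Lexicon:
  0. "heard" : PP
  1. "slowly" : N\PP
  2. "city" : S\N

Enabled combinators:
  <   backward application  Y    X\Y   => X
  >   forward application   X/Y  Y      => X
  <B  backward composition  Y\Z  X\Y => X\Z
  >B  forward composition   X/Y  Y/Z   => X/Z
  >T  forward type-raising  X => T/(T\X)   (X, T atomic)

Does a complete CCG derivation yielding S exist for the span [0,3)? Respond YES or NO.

YES

[0,3] S   <
  [0,1] "heard" : PP
  [1,3] S\PP   <B
    [1,2] "slowly" : N\PP
    [2,3] "city" : S\N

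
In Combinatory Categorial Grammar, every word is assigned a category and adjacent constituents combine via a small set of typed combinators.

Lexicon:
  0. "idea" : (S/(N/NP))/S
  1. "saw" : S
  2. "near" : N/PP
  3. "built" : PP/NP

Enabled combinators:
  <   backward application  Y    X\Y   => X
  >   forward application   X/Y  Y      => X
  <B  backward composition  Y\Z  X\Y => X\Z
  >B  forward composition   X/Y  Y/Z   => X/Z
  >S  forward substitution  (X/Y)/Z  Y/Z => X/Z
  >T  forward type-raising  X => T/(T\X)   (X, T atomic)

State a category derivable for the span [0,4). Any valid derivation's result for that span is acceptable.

[0,4] S   >
  [0,2] S/(N/NP)   >
    [0,1] "idea" : (S/(N/NP))/S
    [1,2] "saw" : S
  [2,4] N/NP   >B
    [2,3] "near" : N/PP
    [3,4] "built" : PP/NP

S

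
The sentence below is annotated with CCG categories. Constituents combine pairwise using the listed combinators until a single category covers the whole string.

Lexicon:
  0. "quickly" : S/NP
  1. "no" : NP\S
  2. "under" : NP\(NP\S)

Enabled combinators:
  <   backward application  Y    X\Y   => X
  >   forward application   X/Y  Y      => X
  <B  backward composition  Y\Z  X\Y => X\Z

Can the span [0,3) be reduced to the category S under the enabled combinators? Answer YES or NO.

YES

[0,3] S   >
  [0,1] "quickly" : S/NP
  [1,3] NP   <
    [1,2] "no" : NP\S
    [2,3] "under" : NP\(NP\S)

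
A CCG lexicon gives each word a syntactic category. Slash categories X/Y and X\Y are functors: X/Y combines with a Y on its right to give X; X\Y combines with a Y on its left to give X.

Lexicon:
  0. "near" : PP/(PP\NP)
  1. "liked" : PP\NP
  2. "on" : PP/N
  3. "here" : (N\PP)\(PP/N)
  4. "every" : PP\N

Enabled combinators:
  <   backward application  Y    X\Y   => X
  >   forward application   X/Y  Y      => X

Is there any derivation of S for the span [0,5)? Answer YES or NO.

PP/(PP\NP) PP\NP PP/N (N\PP)\(PP/N) PP\N
CKY chart[0,5] = {PP}; S ∉ chart

NO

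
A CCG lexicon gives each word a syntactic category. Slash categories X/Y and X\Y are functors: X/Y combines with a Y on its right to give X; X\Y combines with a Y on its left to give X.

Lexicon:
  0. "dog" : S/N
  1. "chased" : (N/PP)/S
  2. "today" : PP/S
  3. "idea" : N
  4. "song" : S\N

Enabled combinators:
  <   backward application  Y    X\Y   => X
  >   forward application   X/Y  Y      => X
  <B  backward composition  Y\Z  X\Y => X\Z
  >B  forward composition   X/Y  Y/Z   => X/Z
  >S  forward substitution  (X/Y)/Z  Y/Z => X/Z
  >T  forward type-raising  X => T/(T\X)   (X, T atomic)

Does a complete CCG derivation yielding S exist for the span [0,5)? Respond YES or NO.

YES

[0,5] S   >
  [0,1] "dog" : S/N
  [1,5] N   >
    [1,3] N/S   >S
      [1,2] "chased" : (N/PP)/S
      [2,3] "today" : PP/S
    [3,5] S   <
      [3,4] "idea" : N
      [4,5] "song" : S\N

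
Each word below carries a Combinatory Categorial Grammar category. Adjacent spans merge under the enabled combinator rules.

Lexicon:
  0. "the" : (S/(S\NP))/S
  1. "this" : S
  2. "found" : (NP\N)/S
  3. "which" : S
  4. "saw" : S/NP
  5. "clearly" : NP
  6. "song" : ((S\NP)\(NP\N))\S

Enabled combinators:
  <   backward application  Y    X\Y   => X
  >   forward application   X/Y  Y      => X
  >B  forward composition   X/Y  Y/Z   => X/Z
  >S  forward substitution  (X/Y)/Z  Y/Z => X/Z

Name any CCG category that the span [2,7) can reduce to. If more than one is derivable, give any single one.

S\NP

[0,7] S   >
  [0,2] S/(S\NP)   >
    [0,1] "the" : (S/(S\NP))/S
    [1,2] "this" : S
  [2,7] S\NP   <
    [2,4] NP\N   >
      [2,3] "found" : (NP\N)/S
      [3,4] "which" : S
    [4,7] (S\NP)\(NP\N)   <
      [4,6] S   >
        [4,5] "saw" : S/NP
        [5,6] "clearly" : NP
      [6,7] "song" : ((S\NP)\(NP\N))\S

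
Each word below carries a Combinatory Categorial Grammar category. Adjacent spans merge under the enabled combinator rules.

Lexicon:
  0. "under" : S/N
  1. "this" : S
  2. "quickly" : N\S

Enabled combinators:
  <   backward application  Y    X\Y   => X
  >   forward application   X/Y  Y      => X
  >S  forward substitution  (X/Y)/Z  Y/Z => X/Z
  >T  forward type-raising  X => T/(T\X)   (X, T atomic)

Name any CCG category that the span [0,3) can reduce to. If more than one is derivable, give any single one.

S

[0,3] S   >
  [0,1] "under" : S/N
  [1,3] N   >
    [1,2] N/(N\S)   >T
      [1,2] "this" : S
    [2,3] "quickly" : N\S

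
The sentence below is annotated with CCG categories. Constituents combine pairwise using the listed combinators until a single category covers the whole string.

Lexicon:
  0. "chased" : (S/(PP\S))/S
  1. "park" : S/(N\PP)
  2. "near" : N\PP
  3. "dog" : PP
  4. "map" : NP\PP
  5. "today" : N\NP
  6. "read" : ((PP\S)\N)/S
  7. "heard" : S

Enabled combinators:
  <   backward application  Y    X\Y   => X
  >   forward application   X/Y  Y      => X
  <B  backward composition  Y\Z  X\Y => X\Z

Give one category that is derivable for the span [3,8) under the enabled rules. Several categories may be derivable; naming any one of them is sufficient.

PP\S

[0,8] S   >
  [0,3] S/(PP\S)   >
    [0,1] "chased" : (S/(PP\S))/S
    [1,3] S   >
      [1,2] "park" : S/(N\PP)
      [2,3] "near" : N\PP
  [3,8] PP\S   <
    [3,6] N   <
      [3,4] "dog" : PP
      [4,6] N\PP   <B
        [4,5] "map" : NP\PP
        [5,6] "today" : N\NP
    [6,8] (PP\S)\N   >
      [6,7] "read" : ((PP\S)\N)/S
      [7,8] "heard" : S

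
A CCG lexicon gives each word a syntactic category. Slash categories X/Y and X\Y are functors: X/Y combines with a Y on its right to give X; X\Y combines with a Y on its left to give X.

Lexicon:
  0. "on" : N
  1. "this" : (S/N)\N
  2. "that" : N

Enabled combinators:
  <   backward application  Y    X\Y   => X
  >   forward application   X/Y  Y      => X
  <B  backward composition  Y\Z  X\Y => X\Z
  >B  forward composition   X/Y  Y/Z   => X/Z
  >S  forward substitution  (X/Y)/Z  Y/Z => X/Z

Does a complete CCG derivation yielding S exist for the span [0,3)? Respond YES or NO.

YES

[0,3] S   >
  [0,2] S/N   <
    [0,1] "on" : N
    [1,2] "this" : (S/N)\N
  [2,3] "that" : N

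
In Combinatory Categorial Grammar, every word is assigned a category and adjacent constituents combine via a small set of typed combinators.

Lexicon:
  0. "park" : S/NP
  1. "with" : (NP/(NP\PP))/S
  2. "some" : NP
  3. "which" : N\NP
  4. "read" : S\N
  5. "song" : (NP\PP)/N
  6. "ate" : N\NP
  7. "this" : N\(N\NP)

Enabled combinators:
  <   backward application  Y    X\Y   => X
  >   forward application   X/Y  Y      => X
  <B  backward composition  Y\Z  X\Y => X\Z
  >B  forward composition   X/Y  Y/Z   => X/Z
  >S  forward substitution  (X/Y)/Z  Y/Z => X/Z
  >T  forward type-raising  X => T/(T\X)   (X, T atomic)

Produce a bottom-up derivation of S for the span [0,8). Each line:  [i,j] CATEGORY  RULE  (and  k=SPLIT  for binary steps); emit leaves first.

[0,8] S   >
  [0,1] "park" : S/NP
  [1,8] NP   >
    [1,5] NP/(NP\PP)   >
      [1,2] "with" : (NP/(NP\PP))/S
      [2,5] S   >
        [2,3] S/(S\NP)   >T
          [2,3] "some" : NP
        [3,5] S\NP   <B
          [3,4] "which" : N\NP
          [4,5] "read" : S\N
    [5,8] NP\PP   >
      [5,6] "song" : (NP\PP)/N
      [6,8] N   <
        [6,7] "ate" : N\NP
        [7,8] "this" : N\(N\NP)

[0,1] S/NP  lex  "park"
[1,2] (NP/(NP\PP))/S  lex  "with"
[2,3] NP  lex  "some"
[2,3] S/(S\NP)  >T
[3,4] N\NP  lex  "which"
[4,5] S\N  lex  "read"
[3,5] S\NP  <B  k=4
[2,5] S  >  k=3
[1,5] NP/(NP\PP)  >  k=2
[5,6] (NP\PP)/N  lex  "song"
[6,7] N\NP  lex  "ate"
[7,8] N\(N\NP)  lex  "this"
[6,8] N  <  k=7
[5,8] NP\PP  >  k=6
[1,8] NP  >  k=5
[0,8] S  >  k=1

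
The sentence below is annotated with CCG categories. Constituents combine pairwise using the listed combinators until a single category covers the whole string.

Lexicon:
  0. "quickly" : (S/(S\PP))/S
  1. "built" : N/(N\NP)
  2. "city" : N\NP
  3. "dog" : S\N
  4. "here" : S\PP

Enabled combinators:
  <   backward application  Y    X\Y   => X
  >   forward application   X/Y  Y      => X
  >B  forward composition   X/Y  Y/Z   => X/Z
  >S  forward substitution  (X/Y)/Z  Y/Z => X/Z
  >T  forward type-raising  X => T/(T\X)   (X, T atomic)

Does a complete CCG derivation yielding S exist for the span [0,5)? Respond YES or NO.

YES

[0,5] S   >
  [0,4] S/(S\PP)   >
    [0,1] "quickly" : (S/(S\PP))/S
    [1,4] S   <
      [1,3] N   >
        [1,2] "built" : N/(N\NP)
        [2,3] "city" : N\NP
      [3,4] "dog" : S\N
  [4,5] "here" : S\PP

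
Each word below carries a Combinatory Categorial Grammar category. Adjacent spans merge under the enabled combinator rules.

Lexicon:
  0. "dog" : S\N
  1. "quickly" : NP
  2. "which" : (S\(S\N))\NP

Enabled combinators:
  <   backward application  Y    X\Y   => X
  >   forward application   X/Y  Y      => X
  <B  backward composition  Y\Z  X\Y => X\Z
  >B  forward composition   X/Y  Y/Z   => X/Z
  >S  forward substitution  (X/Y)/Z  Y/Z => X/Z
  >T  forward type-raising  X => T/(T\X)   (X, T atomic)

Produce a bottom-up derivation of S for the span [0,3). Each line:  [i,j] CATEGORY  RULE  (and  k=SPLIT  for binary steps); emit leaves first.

[0,1] S\N  lex  "dog"
[1,2] NP  lex  "quickly"
[2,3] (S\(S\N))\NP  lex  "which"
[1,3] S\(S\N)  <  k=2
[0,3] S  <  k=1

[0,3] S   <
  [0,1] "dog" : S\N
  [1,3] S\(S\N)   <
    [1,2] "quickly" : NP
    [2,3] "which" : (S\(S\N))\NP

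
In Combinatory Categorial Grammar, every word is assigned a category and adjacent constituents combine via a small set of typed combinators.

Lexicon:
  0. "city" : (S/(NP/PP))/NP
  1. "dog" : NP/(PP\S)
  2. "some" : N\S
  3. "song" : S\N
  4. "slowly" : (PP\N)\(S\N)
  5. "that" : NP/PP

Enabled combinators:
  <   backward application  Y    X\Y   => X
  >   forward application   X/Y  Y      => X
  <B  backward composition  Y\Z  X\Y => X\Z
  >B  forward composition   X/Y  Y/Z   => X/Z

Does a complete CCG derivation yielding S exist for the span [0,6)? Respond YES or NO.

[0,6] S   >
  [0,5] S/(NP/PP)   >
    [0,1] "city" : (S/(NP/PP))/NP
    [1,5] NP   >
      [1,2] "dog" : NP/(PP\S)
      [2,5] PP\S   <B
        [2,3] "some" : N\S
        [3,5] PP\N   <
          [3,4] "song" : S\N
          [4,5] "slowly" : (PP\N)\(S\N)
  [5,6] "that" : NP/PP

YES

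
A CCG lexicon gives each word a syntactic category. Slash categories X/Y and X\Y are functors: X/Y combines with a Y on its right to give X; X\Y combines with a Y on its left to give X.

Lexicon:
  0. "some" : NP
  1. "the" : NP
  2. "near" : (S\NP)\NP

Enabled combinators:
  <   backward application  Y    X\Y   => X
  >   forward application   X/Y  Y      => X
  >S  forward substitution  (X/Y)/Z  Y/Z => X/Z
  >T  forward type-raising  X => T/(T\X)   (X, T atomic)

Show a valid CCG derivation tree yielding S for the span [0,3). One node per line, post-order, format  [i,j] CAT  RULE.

[0,3] S   >
  [0,1] S/(S\NP)   >T
    [0,1] "some" : NP
  [1,3] S\NP   <
    [1,2] "the" : NP
    [2,3] "near" : (S\NP)\NP

[0,1] NP  lex  "some"
[0,1] S/(S\NP)  >T
[1,2] NP  lex  "the"
[2,3] (S\NP)\NP  lex  "near"
[1,3] S\NP  <  k=2
[0,3] S  >  k=1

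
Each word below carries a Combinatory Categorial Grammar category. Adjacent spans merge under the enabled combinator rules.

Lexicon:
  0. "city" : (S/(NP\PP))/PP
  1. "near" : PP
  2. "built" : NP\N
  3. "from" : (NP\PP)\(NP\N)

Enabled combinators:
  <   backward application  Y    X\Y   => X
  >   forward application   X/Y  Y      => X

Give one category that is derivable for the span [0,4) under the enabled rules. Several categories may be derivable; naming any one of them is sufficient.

[0,4] S   >
  [0,2] S/(NP\PP)   >
    [0,1] "city" : (S/(NP\PP))/PP
    [1,2] "near" : PP
  [2,4] NP\PP   <
    [2,3] "built" : NP\N
    [3,4] "from" : (NP\PP)\(NP\N)

S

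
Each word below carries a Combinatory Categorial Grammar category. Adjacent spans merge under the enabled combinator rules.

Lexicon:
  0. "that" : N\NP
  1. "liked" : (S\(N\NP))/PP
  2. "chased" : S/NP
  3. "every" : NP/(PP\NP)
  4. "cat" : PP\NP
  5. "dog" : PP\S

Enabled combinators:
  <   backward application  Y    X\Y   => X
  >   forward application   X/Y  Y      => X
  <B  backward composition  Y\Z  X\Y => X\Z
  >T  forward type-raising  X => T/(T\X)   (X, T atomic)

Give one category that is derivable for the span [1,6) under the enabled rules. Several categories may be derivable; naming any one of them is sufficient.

[0,6] S   <
  [0,1] "that" : N\NP
  [1,6] S\(N\NP)   >
    [1,2] "liked" : (S\(N\NP))/PP
    [2,6] PP   <
      [2,5] S   >
        [2,3] "chased" : S/NP
        [3,5] NP   >
          [3,4] "every" : NP/(PP\NP)
          [4,5] "cat" : PP\NP
      [5,6] "dog" : PP\S

S\(N\NP)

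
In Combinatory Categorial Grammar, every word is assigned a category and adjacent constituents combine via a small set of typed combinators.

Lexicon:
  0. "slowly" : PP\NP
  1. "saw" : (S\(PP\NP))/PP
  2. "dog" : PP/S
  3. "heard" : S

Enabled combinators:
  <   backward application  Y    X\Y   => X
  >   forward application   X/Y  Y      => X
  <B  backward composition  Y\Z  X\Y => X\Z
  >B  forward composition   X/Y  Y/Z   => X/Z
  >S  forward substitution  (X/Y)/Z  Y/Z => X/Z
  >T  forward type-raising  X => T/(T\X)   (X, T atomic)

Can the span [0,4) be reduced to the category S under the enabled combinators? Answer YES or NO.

YES

[0,4] S   <
  [0,1] "slowly" : PP\NP
  [1,4] S\(PP\NP)   >
    [1,2] "saw" : (S\(PP\NP))/PP
    [2,4] PP   >
      [2,3] "dog" : PP/S
      [3,4] "heard" : S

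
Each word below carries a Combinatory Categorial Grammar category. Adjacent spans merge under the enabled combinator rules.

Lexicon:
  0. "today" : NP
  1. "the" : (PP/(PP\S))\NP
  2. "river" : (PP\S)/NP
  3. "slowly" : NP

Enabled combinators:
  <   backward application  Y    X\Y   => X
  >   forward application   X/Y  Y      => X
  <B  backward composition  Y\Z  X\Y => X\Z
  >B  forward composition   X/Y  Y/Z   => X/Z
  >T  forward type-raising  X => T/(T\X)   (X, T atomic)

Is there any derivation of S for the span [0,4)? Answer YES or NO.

NO

NP (PP/(PP\S))\NP (PP\S)/NP NP
CKY chart[0,4] = {N/(N\PP), NP/(NP\PP), PP, PP/(NP\NP), PP/(PP\PP), S/(S\PP)}; S ∉ chart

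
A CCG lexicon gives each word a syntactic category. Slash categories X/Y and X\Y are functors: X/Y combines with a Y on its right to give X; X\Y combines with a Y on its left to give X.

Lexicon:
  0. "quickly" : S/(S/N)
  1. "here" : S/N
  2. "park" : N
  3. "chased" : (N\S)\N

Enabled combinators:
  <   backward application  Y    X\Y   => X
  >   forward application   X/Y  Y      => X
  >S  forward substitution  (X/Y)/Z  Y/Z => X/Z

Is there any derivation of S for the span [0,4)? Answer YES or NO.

NO

S/(S/N) S/N N (N\S)\N
CKY chart[0,4] = {N}; S ∉ chart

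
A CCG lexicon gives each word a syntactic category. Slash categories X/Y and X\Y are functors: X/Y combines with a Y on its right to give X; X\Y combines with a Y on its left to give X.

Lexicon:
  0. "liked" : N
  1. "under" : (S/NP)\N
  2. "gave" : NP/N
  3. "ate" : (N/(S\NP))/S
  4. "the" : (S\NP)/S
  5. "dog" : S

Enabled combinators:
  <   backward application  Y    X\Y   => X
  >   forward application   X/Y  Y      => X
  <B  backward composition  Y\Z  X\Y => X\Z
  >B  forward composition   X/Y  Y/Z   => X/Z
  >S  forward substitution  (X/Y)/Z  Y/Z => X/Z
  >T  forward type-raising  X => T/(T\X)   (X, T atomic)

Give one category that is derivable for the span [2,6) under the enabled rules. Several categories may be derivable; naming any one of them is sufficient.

[0,6] S   >
  [0,2] S/NP   <
    [0,1] "liked" : N
    [1,2] "under" : (S/NP)\N
  [2,6] NP   >
    [2,5] NP/S   >B
      [2,3] "gave" : NP/N
      [3,5] N/S   >S
        [3,4] "ate" : (N/(S\NP))/S
        [4,5] "the" : (S\NP)/S
    [5,6] "dog" : S

NP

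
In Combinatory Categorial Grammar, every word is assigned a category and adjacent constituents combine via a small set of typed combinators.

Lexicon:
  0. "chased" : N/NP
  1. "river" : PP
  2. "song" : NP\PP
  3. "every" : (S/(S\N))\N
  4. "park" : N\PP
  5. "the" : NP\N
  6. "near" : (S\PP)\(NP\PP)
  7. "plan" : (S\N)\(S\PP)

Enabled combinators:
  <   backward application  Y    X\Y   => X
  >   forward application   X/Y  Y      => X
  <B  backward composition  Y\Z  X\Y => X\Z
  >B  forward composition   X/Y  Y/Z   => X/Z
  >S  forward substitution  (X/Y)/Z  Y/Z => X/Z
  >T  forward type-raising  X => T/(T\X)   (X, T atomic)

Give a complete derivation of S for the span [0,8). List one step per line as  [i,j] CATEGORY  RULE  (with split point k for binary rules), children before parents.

[0,1] N/NP  lex  "chased"
[1,2] PP  lex  "river"
[2,3] NP\PP  lex  "song"
[1,3] NP  <  k=2
[0,3] N  >  k=1
[3,4] (S/(S\N))\N  lex  "every"
[0,4] S/(S\N)  <  k=3
[4,5] N\PP  lex  "park"
[5,6] NP\N  lex  "the"
[4,6] NP\PP  <B  k=5
[6,7] (S\PP)\(NP\PP)  lex  "near"
[4,7] S\PP  <  k=6
[7,8] (S\N)\(S\PP)  lex  "plan"
[4,8] S\N  <  k=7
[0,8] S  >  k=4

[0,8] S   >
  [0,4] S/(S\N)   <
    [0,3] N   >
      [0,1] "chased" : N/NP
      [1,3] NP   <
        [1,2] "river" : PP
        [2,3] "song" : NP\PP
    [3,4] "every" : (S/(S\N))\N
  [4,8] S\N   <
    [4,7] S\PP   <
      [4,6] NP\PP   <B
        [4,5] "park" : N\PP
        [5,6] "the" : NP\N
      [6,7] "near" : (S\PP)\(NP\PP)
    [7,8] "plan" : (S\N)\(S\PP)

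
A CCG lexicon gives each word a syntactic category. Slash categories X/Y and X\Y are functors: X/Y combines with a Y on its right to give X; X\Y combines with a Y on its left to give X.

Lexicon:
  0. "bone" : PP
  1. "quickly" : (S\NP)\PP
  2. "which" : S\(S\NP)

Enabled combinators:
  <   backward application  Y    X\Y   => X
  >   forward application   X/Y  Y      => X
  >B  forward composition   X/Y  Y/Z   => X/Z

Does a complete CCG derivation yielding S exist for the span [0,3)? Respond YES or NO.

[0,3] S   <
  [0,2] S\NP   <
    [0,1] "bone" : PP
    [1,2] "quickly" : (S\NP)\PP
  [2,3] "which" : S\(S\NP)

YES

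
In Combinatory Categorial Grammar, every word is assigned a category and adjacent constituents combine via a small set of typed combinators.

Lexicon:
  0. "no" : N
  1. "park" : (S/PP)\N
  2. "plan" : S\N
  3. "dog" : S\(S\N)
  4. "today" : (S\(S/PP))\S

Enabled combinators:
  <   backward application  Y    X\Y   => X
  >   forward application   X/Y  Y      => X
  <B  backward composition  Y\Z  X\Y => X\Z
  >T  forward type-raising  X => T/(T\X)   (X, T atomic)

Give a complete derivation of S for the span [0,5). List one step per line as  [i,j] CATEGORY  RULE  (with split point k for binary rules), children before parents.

[0,1] N  lex  "no"
[1,2] (S/PP)\N  lex  "park"
[2,3] S\N  lex  "plan"
[3,4] S\(S\N)  lex  "dog"
[2,4] S  <  k=3
[4,5] (S\(S/PP))\S  lex  "today"
[2,5] S\(S/PP)  <  k=4
[1,5] S\N  <B  k=2
[0,5] S  <  k=1

[0,5] S   <
  [0,1] "no" : N
  [1,5] S\N   <B
    [1,2] "park" : (S/PP)\N
    [2,5] S\(S/PP)   <
      [2,4] S   <
        [2,3] "plan" : S\N
        [3,4] "dog" : S\(S\N)
      [4,5] "today" : (S\(S/PP))\S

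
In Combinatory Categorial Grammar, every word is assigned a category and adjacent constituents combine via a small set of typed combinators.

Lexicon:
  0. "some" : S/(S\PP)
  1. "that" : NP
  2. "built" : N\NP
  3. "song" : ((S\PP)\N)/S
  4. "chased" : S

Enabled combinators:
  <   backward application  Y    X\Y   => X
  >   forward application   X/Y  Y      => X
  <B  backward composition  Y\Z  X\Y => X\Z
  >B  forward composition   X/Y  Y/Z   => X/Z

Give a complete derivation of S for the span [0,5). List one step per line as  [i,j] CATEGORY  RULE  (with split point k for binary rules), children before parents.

[0,5] S   >
  [0,1] "some" : S/(S\PP)
  [1,5] S\PP   <
    [1,3] N   <
      [1,2] "that" : NP
      [2,3] "built" : N\NP
    [3,5] (S\PP)\N   >
      [3,4] "song" : ((S\PP)\N)/S
      [4,5] "chased" : S

[0,1] S/(S\PP)  lex  "some"
[1,2] NP  lex  "that"
[2,3] N\NP  lex  "built"
[1,3] N  <  k=2
[3,4] ((S\PP)\N)/S  lex  "song"
[4,5] S  lex  "chased"
[3,5] (S\PP)\N  >  k=4
[1,5] S\PP  <  k=3
[0,5] S  >  k=1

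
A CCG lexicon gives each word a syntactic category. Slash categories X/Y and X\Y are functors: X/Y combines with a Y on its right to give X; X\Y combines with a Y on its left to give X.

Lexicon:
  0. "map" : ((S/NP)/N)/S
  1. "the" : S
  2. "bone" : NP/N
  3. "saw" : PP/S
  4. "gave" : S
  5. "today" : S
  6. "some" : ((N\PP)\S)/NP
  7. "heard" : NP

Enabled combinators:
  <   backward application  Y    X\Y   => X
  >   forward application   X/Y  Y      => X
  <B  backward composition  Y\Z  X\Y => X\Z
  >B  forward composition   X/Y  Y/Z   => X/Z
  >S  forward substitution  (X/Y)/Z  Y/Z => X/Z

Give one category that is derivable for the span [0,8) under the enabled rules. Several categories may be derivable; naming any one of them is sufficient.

S

[0,8] S   >
  [0,3] S/N   >S
    [0,2] (S/NP)/N   >
      [0,1] "map" : ((S/NP)/N)/S
      [1,2] "the" : S
    [2,3] "bone" : NP/N
  [3,8] N   <
    [3,5] PP   >
      [3,4] "saw" : PP/S
      [4,5] "gave" : S
    [5,8] N\PP   <
      [5,6] "today" : S
      [6,8] (N\PP)\S   >
        [6,7] "some" : ((N\PP)\S)/NP
        [7,8] "heard" : NP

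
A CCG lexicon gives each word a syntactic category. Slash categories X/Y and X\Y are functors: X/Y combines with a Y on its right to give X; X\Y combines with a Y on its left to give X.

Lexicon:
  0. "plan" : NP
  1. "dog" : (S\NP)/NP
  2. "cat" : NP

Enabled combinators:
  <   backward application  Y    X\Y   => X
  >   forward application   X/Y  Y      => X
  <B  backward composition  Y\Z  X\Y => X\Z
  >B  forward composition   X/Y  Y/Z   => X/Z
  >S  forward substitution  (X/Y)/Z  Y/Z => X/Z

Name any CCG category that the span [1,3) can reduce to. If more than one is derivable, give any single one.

[0,3] S   <
  [0,1] "plan" : NP
  [1,3] S\NP   >
    [1,2] "dog" : (S\NP)/NP
    [2,3] "cat" : NP

S\NP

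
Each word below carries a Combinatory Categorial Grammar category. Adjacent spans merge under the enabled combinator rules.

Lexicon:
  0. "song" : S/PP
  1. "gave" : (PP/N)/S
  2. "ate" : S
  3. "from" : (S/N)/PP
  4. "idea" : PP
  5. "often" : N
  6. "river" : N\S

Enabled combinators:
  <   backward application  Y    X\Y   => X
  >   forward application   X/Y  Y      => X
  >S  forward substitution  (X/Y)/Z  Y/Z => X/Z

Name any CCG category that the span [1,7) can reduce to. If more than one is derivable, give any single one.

[0,7] S   >
  [0,1] "song" : S/PP
  [1,7] PP   >
    [1,3] PP/N   >
      [1,2] "gave" : (PP/N)/S
      [2,3] "ate" : S
    [3,7] N   <
      [3,6] S   >
        [3,5] S/N   >
          [3,4] "from" : (S/N)/PP
          [4,5] "idea" : PP
        [5,6] "often" : N
      [6,7] "river" : N\S

PP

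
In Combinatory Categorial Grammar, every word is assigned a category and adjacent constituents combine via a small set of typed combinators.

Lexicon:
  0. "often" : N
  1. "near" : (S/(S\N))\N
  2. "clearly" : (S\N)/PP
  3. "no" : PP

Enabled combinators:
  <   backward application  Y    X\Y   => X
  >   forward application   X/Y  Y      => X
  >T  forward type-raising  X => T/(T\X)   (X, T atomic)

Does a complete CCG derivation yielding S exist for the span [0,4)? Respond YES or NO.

[0,4] S   >
  [0,2] S/(S\N)   <
    [0,1] "often" : N
    [1,2] "near" : (S/(S\N))\N
  [2,4] S\N   >
    [2,3] "clearly" : (S\N)/PP
    [3,4] "no" : PP

YES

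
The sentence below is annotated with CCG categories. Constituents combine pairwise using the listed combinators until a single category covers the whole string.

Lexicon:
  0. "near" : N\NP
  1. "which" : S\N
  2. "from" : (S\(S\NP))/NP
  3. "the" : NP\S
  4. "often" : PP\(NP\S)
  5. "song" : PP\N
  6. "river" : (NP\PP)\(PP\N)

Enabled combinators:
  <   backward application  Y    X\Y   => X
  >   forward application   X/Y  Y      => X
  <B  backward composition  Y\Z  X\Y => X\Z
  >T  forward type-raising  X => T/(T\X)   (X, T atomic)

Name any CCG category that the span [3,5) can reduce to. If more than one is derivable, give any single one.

PP

[0,7] S   <
  [0,2] S\NP   <B
    [0,1] "near" : N\NP
    [1,2] "which" : S\N
  [2,7] S\(S\NP)   >
    [2,3] "from" : (S\(S\NP))/NP
    [3,7] NP   <
      [3,5] PP   <
        [3,4] "the" : NP\S
        [4,5] "often" : PP\(NP\S)
      [5,7] NP\PP   <
        [5,6] "song" : PP\N
        [6,7] "river" : (NP\PP)\(PP\N)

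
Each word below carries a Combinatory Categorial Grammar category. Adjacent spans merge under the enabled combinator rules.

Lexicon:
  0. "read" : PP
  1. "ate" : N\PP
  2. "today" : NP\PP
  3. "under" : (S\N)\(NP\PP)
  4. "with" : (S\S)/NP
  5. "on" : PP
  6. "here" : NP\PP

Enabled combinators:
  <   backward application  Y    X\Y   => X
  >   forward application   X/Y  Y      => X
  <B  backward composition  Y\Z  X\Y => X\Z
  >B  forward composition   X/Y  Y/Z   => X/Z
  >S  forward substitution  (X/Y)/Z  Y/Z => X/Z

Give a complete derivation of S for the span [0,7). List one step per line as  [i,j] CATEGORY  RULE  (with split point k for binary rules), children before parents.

[0,1] PP  lex  "read"
[1,2] N\PP  lex  "ate"
[0,2] N  <  k=1
[2,3] NP\PP  lex  "today"
[3,4] (S\N)\(NP\PP)  lex  "under"
[2,4] S\N  <  k=3
[4,5] (S\S)/NP  lex  "with"
[5,6] PP  lex  "on"
[6,7] NP\PP  lex  "here"
[5,7] NP  <  k=6
[4,7] S\S  >  k=5
[2,7] S\N  <B  k=4
[0,7] S  <  k=2

[0,7] S   <
  [0,2] N   <
    [0,1] "read" : PP
    [1,2] "ate" : N\PP
  [2,7] S\N   <B
    [2,4] S\N   <
      [2,3] "today" : NP\PP
      [3,4] "under" : (S\N)\(NP\PP)
    [4,7] S\S   >
      [4,5] "with" : (S\S)/NP
      [5,7] NP   <
        [5,6] "on" : PP
        [6,7] "here" : NP\PP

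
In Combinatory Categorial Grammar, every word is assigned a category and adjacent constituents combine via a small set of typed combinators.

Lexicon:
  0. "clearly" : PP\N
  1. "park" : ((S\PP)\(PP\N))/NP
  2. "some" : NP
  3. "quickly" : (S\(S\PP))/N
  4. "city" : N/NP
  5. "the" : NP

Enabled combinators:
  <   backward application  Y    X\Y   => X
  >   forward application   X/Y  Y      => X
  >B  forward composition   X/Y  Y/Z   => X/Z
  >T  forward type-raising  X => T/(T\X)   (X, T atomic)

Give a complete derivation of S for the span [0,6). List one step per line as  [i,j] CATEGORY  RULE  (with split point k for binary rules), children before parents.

[0,6] S   <
  [0,3] S\PP   <
    [0,1] "clearly" : PP\N
    [1,3] (S\PP)\(PP\N)   >
      [1,2] "park" : ((S\PP)\(PP\N))/NP
      [2,3] "some" : NP
  [3,6] S\(S\PP)   >
    [3,4] "quickly" : (S\(S\PP))/N
    [4,6] N   >
      [4,5] "city" : N/NP
      [5,6] "the" : NP

[0,1] PP\N  lex  "clearly"
[1,2] ((S\PP)\(PP\N))/NP  lex  "park"
[2,3] NP  lex  "some"
[1,3] (S\PP)\(PP\N)  >  k=2
[0,3] S\PP  <  k=1
[3,4] (S\(S\PP))/N  lex  "quickly"
[4,5] N/NP  lex  "city"
[5,6] NP  lex  "the"
[4,6] N  >  k=5
[3,6] S\(S\PP)  >  k=4
[0,6] S  <  k=3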